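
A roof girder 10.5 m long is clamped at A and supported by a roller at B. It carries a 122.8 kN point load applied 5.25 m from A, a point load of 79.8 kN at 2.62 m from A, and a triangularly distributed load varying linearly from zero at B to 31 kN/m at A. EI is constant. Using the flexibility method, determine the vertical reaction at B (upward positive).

Choose R_B as the redundant. The primary structure is the cantilever fixed at A.
Downward deflection at the released point B due to the loads:
  point load 122.8 at a = 5.25: Pa²(3L − a)/(6EI) = 14808/EI
  point load 79.8 at a = 2.62: Pa²(3L − a)/(6EI) = 2637/EI
  triangular load, peak 31 at the fixed end: w₀L⁴/(30EI) = 12560/EI
  δ_0 = 30005/EI
Tip deflection under a unit load at B: L³/(3EI) = 385.9/EI.
The prop prevents deflection at B: R_B = δ_0/δ_{BB} = 30005/385.9 = 77.76 kN.

R_B = 77.76 kN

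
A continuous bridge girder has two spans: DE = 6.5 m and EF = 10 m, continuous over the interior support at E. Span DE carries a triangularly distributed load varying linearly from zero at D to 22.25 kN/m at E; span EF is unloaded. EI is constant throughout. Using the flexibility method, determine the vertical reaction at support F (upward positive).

R_F = -2.469 kN

Release continuity at E by inserting a hinge; the redundant is the internal moment M_E. The primary structure is two simply-supported spans DE and EF.
End slopes at the hinge E, treating each span as simply supported:
  span DE: triangular load, peak 22.25: w₀L³/(45EI) = 135.8/EI
  relative rotation θ_0 = (135.8 + 0)/EI = 135.8/EI
A unit hogging moment at E produces rotation L₁/(3EI) + L₂/(3EI) = 5.5/EI.
Slope continuity at E: θ_0 = M_E·5.5/EI, so M_E = 135.8/5.5 = 24.69 kN·m (hogging).
Span EF, ΣM about F: R_E^{EF}·10 = 0 + 24.69, so R_E^{EF} = 2.469 kN and R_F = 0 − 2.469 = -2.469 kN.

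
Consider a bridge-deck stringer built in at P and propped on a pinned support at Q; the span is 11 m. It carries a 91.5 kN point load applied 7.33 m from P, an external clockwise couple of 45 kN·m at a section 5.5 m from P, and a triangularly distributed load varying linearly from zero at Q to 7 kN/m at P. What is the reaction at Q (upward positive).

R_Q = 59.71 kN

Choose R_Q as the redundant. The primary structure is the cantilever fixed at P.
Free-end deflection of the primary structure under the applied loading (downward +):
  point load 91.5 at a = 7.33: Pa²(3L − a)/(6EI) = 21033/EI
  clockwise couple 45 at a = 5.5: M₀a(2L − a)/(2EI) = 2042/EI
  triangular load, peak 7 at the fixed end: w₀L⁴/(30EI) = 3416/EI
  δ_0 = 26491/EI
Tip deflection under a unit load at Q: L³/(3EI) = 443.7/EI.
Compatibility at Q: δ_0 − R_Q·δ_{QQ} = 0, so R_Q = 26491/443.7 = 59.71 kN.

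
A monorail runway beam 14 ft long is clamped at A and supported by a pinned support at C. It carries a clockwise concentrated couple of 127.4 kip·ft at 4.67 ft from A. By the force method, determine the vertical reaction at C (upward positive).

Take the reaction at C as the redundant and release it; the primary structure is a cantilever fixed at A.
Primary-structure tip deflection at C by superposition:
  clockwise couple 127.4 at a = 4.67: M₀a(2L − a)/(2EI) = 6940/EI
Tip deflection under a unit load at C: L³/(3EI) = 914.7/EI.
Compatibility at C: δ_0 − R_C·δ_{CC} = 0, so R_C = 6940/914.7 = 7.588 kip.

R_C = 7.588 kip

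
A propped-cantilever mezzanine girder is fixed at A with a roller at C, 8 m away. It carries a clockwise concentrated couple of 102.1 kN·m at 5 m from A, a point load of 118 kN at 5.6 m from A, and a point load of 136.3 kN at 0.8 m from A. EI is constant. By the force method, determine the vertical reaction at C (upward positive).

R_C = 84.92 kN

Remove the prop at C; the released (primary) structure is a cantilever built in at A.
Free-end deflection of the primary structure under the applied loading (downward +):
  clockwise couple 102.1 at a = 5: M₀a(2L − a)/(2EI) = 2808/EI
  point load 118 at a = 5.6: Pa²(3L − a)/(6EI) = 11348/EI
  point load 136.3 at a = 0.8: Pa²(3L − a)/(6EI) = 337.3/EI
  δ_0 = 14493/EI
Flexibility coefficient — unit upward force at C: δ_{CC} = L³/(3EI) = 170.7/EI.
The prop prevents deflection at C: R_C = δ_0/δ_{CC} = 14493/170.7 = 84.92 kN.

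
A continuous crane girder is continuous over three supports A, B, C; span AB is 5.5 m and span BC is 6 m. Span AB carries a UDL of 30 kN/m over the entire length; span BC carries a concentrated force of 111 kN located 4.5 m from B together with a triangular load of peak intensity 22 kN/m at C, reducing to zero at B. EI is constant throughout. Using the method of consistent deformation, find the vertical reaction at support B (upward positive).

R_B = 173.7 kN

Take M_B as the redundant. Released structure: two simple spans AB and BC with a hinge at B.
Discontinuity in slope at B on the released structure — sum the simple-span end rotations:
  span AB: UDL 30: wL³/(24EI) = 208/EI
  span BC: point load 111 at a = 4.5: Pab(L + b)/(6LEI) = 156.1/EI
  span BC: triangular load, peak 22: 7w₀L³/(360EI) = 92.4/EI
  relative rotation θ_0 = (208 + 248.5)/EI = 456.5/EI
A unit hogging moment at B produces rotation L₁/(3EI) + L₂/(3EI) = 3.833/EI.
Compatibility: M_B·(L₁+L₂)/(3EI) = θ_0, giving M_B = 119.1 kN·m (hogging).
Span AB, ΣM about A with M_B applied at B: R_B^{AB}·5.5 = 453.8 + 119.1, so R_B^{AB} = 104.2 kN and R_A = 165 − 104.2 = 60.85 kN.
Span BC, ΣM about C: R_B^{BC}·6 = 298.5 + 119.1, so R_B^{BC} = 69.6 kN and R_C = 177 − 69.6 = 107.4 kN.
R_B = 104.2 + 69.6 = 173.7 kN.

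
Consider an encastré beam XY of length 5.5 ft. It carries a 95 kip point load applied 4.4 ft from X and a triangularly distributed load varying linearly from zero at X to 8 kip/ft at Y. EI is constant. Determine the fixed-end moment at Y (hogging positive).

Release both end moments; the primary structure is a simply-supported span XY with redundants M_X and M_Y.
End rotations of the released simple span under the applied load (×1/EI):
  at X: point load 95 at a = 4.4: Pab(L + b)/(6LEI) = 91.96/EI
  at Y: point load 95 at a = 4.4: Pab(L + a)/(6LEI) = 137.9/EI
  at X: triangular load, peak 8: 7w₀L³/(360EI) = 25.88/EI
  at Y: triangular load, peak 8: w₀L³/(45EI) = 29.58/EI
  θ_X0 = 117.8/EI,  θ_Y0 = 167.5/EI
Flexibility coefficients: a unit moment at one end gives L/(3EI) there and L/(6EI) at the far end, so f₁₁ = f₂₂ = 1.833/EI and f₁₂ = f₂₁ = 0.9167/EI.
Compatibility — zero rotation at each built-in end:
  1.833 M_X + 0.9167 M_Y = 117.8
  0.9167 M_X + 1.833 M_Y = 167.5
Solving the pair gives M_X = 24.79 kip·ft and M_Y = 78.98 kip·ft (hogging).

M_Y = 78.98 kip·ft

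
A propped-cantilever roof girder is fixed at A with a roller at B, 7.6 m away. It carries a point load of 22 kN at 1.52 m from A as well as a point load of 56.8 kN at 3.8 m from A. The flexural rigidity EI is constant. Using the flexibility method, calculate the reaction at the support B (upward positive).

Release the roller at B. Primary structure: cantilever fixed at A.
Free-end deflection of the primary structure under the applied loading (downward +):
  point load 22 at a = 1.52: Pa²(3L − a)/(6EI) = 180.3/EI
  point load 56.8 at a = 3.8: Pa²(3L − a)/(6EI) = 2597/EI
  δ_0 = 2778/EI
Flexibility coefficient — unit upward force at B: δ_{BB} = L³/(3EI) = 146.3/EI.
Compatibility at B: δ_0 − R_B·δ_{BB} = 0, so R_B = 2778/146.3 = 18.98 kN.

R_B = 18.98 kN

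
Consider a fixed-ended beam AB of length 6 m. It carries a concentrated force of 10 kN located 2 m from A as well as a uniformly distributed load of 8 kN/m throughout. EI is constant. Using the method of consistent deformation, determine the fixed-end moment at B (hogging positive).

M_B = 28.44 kN·m

Take the two fixed-end moments M_A, M_B as redundants; the released structure is the simple span AB.
Simple-span end rotations at A and B under the given loads:
  at A: point load 10 at a = 2: Pab(L + b)/(6LEI) = 22.22/EI
  at B: point load 10 at a = 2: Pab(L + a)/(6LEI) = 17.78/EI
  at A: UDL 8: wL³/(24EI) = 72/EI
  at B: UDL 8: wL³/(24EI) = 72/EI
  θ_A0 = 94.22/EI,  θ_B0 = 89.78/EI
Flexibility coefficients: a unit moment at one end gives L/(3EI) there and L/(6EI) at the far end, so f₁₁ = f₂₂ = 2/EI and f₁₂ = f₂₁ = 1/EI.
Compatibility — zero rotation at each built-in end:
  2 M_A + 1 M_B = 94.22
  1 M_A + 2 M_B = 89.78
Solving the pair gives M_A = 32.89 kN·m and M_B = 28.44 kN·m (hogging).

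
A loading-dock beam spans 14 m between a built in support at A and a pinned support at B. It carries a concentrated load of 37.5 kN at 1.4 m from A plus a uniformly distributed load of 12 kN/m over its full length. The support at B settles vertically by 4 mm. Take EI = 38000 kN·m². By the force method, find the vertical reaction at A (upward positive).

Remove the prop at B; the released (primary) structure is a cantilever built in at A.
Deflection at B on the released cantilever, summing each load's contribution:
  point load 37.5 at a = 1.4: Pa²(3L − a)/(6EI) = 497.4/EI
  UDL 12: wL⁴/(8EI) = 57624/EI
  δ_0 = 58121/EI
Tip deflection under a unit load at B: L³/(3EI) = 914.7/EI.
With EI = 38000 kN·m²: δ_0 = 1.5295 m and δ_{BB} = 0.02407 m/kN.
Compatibility — the beam at B must follow the support down by 0.004 m: δ_0 − R_B·δ_{BB} = 0.004, so R_B = (1.5295 − 0.004)/0.02407 = 63.38 kN.
Vertical equilibrium: R_A = ΣP − R_B = 205.5 − 63.38 = 142.1 kN.

R_A = 142.1 kN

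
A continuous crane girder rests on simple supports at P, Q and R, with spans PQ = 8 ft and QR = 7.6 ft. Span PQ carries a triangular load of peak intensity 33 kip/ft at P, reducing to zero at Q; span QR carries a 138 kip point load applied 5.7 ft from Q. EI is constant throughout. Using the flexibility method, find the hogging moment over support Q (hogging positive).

Take M_Q as the redundant. Released structure: two simple spans PQ and QR with a hinge at Q.
End slopes at the hinge Q, treating each span as simply supported:
  span PQ: triangular load, peak 33: 7w₀L³/(360EI) = 328.5/EI
  span QR: point load 138 at a = 5.7: Pab(L + b)/(6LEI) = 311.4/EI
  relative rotation θ_0 = (328.5 + 311.4)/EI = 639.9/EI
A unit hogging moment at Q produces rotation L₁/(3EI) + L₂/(3EI) = 5.2/EI.
Compatibility: M_Q·(L₁+L₂)/(3EI) = θ_0, giving M_Q = 123.1 kip·ft (hogging).

M_Q = 123.1 kip·ft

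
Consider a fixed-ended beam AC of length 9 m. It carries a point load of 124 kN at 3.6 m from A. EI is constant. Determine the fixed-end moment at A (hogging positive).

Release both end moments; the primary structure is a simply-supported span AC with redundants M_A and M_C.
Simple-span end rotations at A and C under the given loads:
  at A: point load 124 at a = 3.6: Pab(L + b)/(6LEI) = 642.8/EI
  at C: point load 124 at a = 3.6: Pab(L + a)/(6LEI) = 562.5/EI
  θ_A0 = 642.8/EI,  θ_C0 = 562.5/EI
Flexibility coefficients: a unit moment at one end gives L/(3EI) there and L/(6EI) at the far end, so f₁₁ = f₂₂ = 3/EI and f₁₂ = f₂₁ = 1.5/EI.
Compatibility — zero rotation at each built-in end:
  3 M_A + 1.5 M_C = 642.8
  1.5 M_A + 3 M_C = 562.5
Solving the pair gives M_A = 160.7 kN·m and M_C = 107.1 kN·m (hogging).

M_A = 160.7 kN·m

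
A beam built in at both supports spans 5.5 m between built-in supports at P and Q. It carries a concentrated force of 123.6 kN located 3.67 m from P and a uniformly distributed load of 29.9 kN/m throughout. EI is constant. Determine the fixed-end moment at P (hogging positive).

Take the two fixed-end moments M_P, M_Q as redundants; the released structure is the simple span PQ.
End rotations of the released simple span under the applied load (×1/EI):
  at P: point load 123.6 at a = 3.67: Pab(L + b)/(6LEI) = 184.4/EI
  at Q: point load 123.6 at a = 3.67: Pab(L + a)/(6LEI) = 230.7/EI
  at P: UDL 29.9: wL³/(24EI) = 207.3/EI
  at Q: UDL 29.9: wL³/(24EI) = 207.3/EI
  θ_P0 = 391.7/EI,  θ_Q0 = 437.9/EI
Flexibility coefficients: a unit moment at one end gives L/(3EI) there and L/(6EI) at the far end, so f₁₁ = f₂₂ = 1.833/EI and f₁₂ = f₂₁ = 0.9167/EI.
Compatibility — zero rotation at each built-in end:
  1.833 M_P + 0.9167 M_Q = 391.7
  0.9167 M_P + 1.833 M_Q = 437.9
Solving the pair gives M_P = 125.6 kN·m and M_Q = 176.1 kN·m (hogging).

M_P = 125.6 kN·m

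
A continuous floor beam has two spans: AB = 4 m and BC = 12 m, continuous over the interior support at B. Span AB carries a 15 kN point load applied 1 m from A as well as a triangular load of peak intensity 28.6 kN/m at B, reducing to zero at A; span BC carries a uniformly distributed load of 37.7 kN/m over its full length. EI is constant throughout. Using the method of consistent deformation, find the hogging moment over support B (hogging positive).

M_B = 518.3 kN·m

Release continuity at B by inserting a hinge; the redundant is the internal moment M_B. The primary structure is two simply-supported spans AB and BC.
End slopes at the hinge B, treating each span as simply supported:
  span AB: point load 15 at a = 1: Pab(L + a)/(6LEI) = 9.375/EI
  span AB: triangular load, peak 28.6: w₀L³/(45EI) = 40.68/EI
  span BC: UDL 37.7: wL³/(24EI) = 2714/EI
  relative rotation θ_0 = (50.05 + 2714)/EI = 2764/EI
A unit hogging moment at B produces rotation L₁/(3EI) + L₂/(3EI) = 5.333/EI.
Slope continuity at B: θ_0 = M_B·5.333/EI, so M_B = 2764/5.333 = 518.3 kN·m (hogging).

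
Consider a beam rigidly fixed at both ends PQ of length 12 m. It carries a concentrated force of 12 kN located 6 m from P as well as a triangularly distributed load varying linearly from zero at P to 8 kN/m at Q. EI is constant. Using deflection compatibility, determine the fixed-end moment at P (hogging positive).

M_P = 56.4 kN·m

Release both end moments; the primary structure is a simply-supported span PQ with redundants M_P and M_Q.
Simple-span end rotations at P and Q under the given loads:
  at P: point load 12 at a = 6: Pab(L + b)/(6LEI) = 108/EI
  at Q: point load 12 at a = 6: Pab(L + a)/(6LEI) = 108/EI
  at P: triangular load, peak 8: 7w₀L³/(360EI) = 268.8/EI
  at Q: triangular load, peak 8: w₀L³/(45EI) = 307.2/EI
  θ_P0 = 376.8/EI,  θ_Q0 = 415.2/EI
Flexibility coefficients: a unit moment at one end gives L/(3EI) there and L/(6EI) at the far end, so f₁₁ = f₂₂ = 4/EI and f₁₂ = f₂₁ = 2/EI.
Compatibility — zero rotation at each built-in end:
  4 M_P + 2 M_Q = 376.8
  2 M_P + 4 M_Q = 415.2
Solving the pair gives M_P = 56.4 kN·m and M_Q = 75.6 kN·m (hogging).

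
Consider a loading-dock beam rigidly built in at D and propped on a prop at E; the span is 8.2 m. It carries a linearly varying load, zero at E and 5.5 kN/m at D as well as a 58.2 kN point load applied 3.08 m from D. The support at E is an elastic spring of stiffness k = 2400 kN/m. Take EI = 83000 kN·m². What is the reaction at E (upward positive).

Release the roller at E. Primary structure: cantilever fixed at D.
Deflection at E on the released cantilever, summing each load's contribution:
  triangular load, peak 5.5 at the fixed end: w₀L⁴/(30EI) = 828.9/EI
  point load 58.2 at a = 3.08: Pa²(3L − a)/(6EI) = 1980/EI
  δ_0 = 2809/EI
Flexibility coefficient — unit upward force at E: δ_{EE} = L³/(3EI) = 183.8/EI.
With EI = 83000 kN·m²: δ_0 = 0.033845 m and δ_{EE} = 0.002214 m/kN.
Compatibility — the spring shortens by R_E/k under the reaction it provides: δ_0 − R_E·δ_{EE} = R_E/k. With 1/k = 0.000417 m/kN, R_E = δ_0 / (δ_{EE} + 1/k) = 0.033845 / (0.002214 + 0.000417) = 12.86 kN.

R_E = 12.86 kN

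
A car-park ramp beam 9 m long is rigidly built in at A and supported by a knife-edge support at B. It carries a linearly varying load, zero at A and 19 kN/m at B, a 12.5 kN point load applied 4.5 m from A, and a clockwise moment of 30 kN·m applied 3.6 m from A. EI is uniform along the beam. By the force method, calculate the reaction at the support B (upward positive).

Take the reaction at B as the redundant and release it; the primary structure is a cantilever fixed at A.
Free-end deflection of the primary structure under the applied loading (downward +):
  triangular load, peak 19 at the free end: 11w₀L⁴/(120EI) = 11427/EI
  point load 12.5 at a = 4.5: Pa²(3L − a)/(6EI) = 949.2/EI
  clockwise couple 30 at a = 3.6: M₀a(2L − a)/(2EI) = 777.6/EI
  δ_0 = 13154/EI
Flexibility coefficient — unit upward force at B: δ_{BB} = L³/(3EI) = 243/EI.
Compatibility at B: δ_0 − R_B·δ_{BB} = 0, so R_B = 13154/243 = 54.13 kN.

R_B = 54.13 kN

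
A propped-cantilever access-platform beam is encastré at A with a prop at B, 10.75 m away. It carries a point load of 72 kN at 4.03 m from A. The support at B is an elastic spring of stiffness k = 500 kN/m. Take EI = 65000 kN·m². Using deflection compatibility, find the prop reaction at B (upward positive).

R_B = 10.11 kN

Remove the prop at B; the released (primary) structure is a cantilever built in at A.
Free-end deflection of the primary structure under the applied loading (downward +):
  point load 72 at a = 4.03: Pa²(3L − a)/(6EI) = 5500/EI
Flexibility coefficient — unit upward force at B: δ_{BB} = L³/(3EI) = 414.1/EI.
With EI = 65000 kN·m²: δ_0 = 0.084613 m and δ_{BB} = 0.006371 m/kN.
Compatibility — the spring shortens by R_B/k under the reaction it provides: δ_0 − R_B·δ_{BB} = R_B/k. With 1/k = 0.002 m/kN, R_B = δ_0 / (δ_{BB} + 1/k) = 0.084613 / (0.006371 + 0.002) = 10.11 kN.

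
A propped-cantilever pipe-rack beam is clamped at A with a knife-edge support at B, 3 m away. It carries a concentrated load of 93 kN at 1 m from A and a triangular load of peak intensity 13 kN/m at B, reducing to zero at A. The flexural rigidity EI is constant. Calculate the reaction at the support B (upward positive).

R_B = 24.5 kN

Choose R_B as the redundant. The primary structure is the cantilever fixed at A.
Deflection at B on the released cantilever, summing each load's contribution:
  point load 93 at a = 1: Pa²(3L − a)/(6EI) = 124/EI
  triangular load, peak 13 at the free end: 11w₀L⁴/(120EI) = 96.53/EI
  δ_0 = 220.5/EI
Tip deflection under a unit load at B: L³/(3EI) = 9/EI.
The prop prevents deflection at B: R_B = δ_0/δ_{BB} = 220.5/9 = 24.5 kN.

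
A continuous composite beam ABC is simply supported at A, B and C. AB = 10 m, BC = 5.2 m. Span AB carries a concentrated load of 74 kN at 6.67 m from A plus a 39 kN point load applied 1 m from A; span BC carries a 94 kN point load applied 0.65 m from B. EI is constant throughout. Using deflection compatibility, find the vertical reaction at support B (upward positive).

Insert a hinge at B; M_B is the redundant, and each span becomes simply supported.
Discontinuity in slope at B on the released structure — sum the simple-span end rotations:
  span AB: point load 74 at a = 6.67: Pab(L + a)/(6LEI) = 456.7/EI
  span AB: point load 39 at a = 1: Pab(L + a)/(6LEI) = 64.35/EI
  span BC: point load 94 at a = 0.65: Pab(L + b)/(6LEI) = 86.88/EI
  relative rotation θ_0 = (521 + 86.88)/EI = 607.9/EI
A unit hogging moment at B produces rotation L₁/(3EI) + L₂/(3EI) = 5.067/EI.
Compatibility: M_B·(L₁+L₂)/(3EI) = θ_0, giving M_B = 120 kN·m (hogging).
Span AB, ΣM about A with M_B applied at B: R_B^{AB}·10 = 532.6 + 120, so R_B^{AB} = 65.26 kN and R_A = 113 − 65.26 = 47.74 kN.
Span BC, ΣM about C: R_B^{BC}·5.2 = 427.7 + 120, so R_B^{BC} = 105.3 kN and R_C = 94 − 105.3 = -11.32 kN.
R_B = 65.26 + 105.3 = 170.6 kN.

R_B = 170.6 kN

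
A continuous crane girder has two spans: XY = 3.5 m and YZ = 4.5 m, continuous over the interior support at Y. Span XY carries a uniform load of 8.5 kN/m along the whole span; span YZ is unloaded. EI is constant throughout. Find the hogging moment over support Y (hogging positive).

Release continuity at Y by inserting a hinge; the redundant is the internal moment M_Y. The primary structure is two simply-supported spans XY and YZ.
End slopes at the hinge Y, treating each span as simply supported:
  span XY: UDL 8.5: wL³/(24EI) = 15.18/EI
  relative rotation θ_0 = (15.18 + 0)/EI = 15.18/EI
A unit hogging moment at Y produces rotation L₁/(3EI) + L₂/(3EI) = 2.667/EI.
Compatibility: M_Y·(L₁+L₂)/(3EI) = θ_0, giving M_Y = 5.694 kN·m (hogging).

M_Y = 5.694 kN·m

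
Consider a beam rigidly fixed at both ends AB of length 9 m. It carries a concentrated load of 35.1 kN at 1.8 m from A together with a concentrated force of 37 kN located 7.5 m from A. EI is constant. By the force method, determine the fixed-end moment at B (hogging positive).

Release both end moments; the primary structure is a simply-supported span AB with redundants M_A and M_B.
End rotations of the released simple span under the applied load (×1/EI):
  at A: point load 35.1 at a = 1.8: Pab(L + b)/(6LEI) = 136.5/EI
  at B: point load 35.1 at a = 1.8: Pab(L + a)/(6LEI) = 90.98/EI
  at A: point load 37 at a = 7.5: Pab(L + b)/(6LEI) = 80.94/EI
  at B: point load 37 at a = 7.5: Pab(L + a)/(6LEI) = 127.2/EI
  θ_A0 = 217.4/EI,  θ_B0 = 218.2/EI
Flexibility coefficients: a unit moment at one end gives L/(3EI) there and L/(6EI) at the far end, so f₁₁ = f₂₂ = 3/EI and f₁₂ = f₂₁ = 1.5/EI.
Compatibility — zero rotation at each built-in end:
  3 M_A + 1.5 M_B = 217.4
  1.5 M_A + 3 M_B = 218.2
Solving the pair gives M_A = 48.14 kN·m and M_B = 48.65 kN·m (hogging).

M_B = 48.65 kN·m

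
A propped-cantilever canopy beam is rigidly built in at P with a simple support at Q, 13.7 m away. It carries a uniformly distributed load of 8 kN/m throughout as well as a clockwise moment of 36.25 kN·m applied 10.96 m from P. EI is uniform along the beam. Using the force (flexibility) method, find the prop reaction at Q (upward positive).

Release the roller at Q. Primary structure: cantilever fixed at P.
Deflection at Q on the released cantilever, summing each load's contribution:
  UDL 8: wL⁴/(8EI) = 35228/EI
  clockwise couple 36.25 at a = 10.96: M₀a(2L − a)/(2EI) = 3266/EI
  δ_0 = 38493/EI
Flexibility coefficient — unit upward force at Q: δ_{QQ} = L³/(3EI) = 857.1/EI.
Compatibility at Q: δ_0 − R_Q·δ_{QQ} = 0, so R_Q = 38493/857.1 = 44.91 kN.

R_Q = 44.91 kN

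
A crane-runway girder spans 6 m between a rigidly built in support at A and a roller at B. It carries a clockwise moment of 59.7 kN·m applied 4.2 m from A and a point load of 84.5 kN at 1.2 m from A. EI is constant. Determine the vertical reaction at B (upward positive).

Choose R_B as the redundant. The primary structure is the cantilever fixed at A.
Downward deflection at the released point B due to the loads:
  clockwise couple 59.7 at a = 4.2: M₀a(2L − a)/(2EI) = 977.9/EI
  point load 84.5 at a = 1.2: Pa²(3L − a)/(6EI) = 340.7/EI
  δ_0 = 1319/EI
Flexibility coefficient — unit upward force at B: δ_{BB} = L³/(3EI) = 72/EI.
The prop prevents deflection at B: R_B = δ_0/δ_{BB} = 1319/72 = 18.31 kN.

R_B = 18.31 kN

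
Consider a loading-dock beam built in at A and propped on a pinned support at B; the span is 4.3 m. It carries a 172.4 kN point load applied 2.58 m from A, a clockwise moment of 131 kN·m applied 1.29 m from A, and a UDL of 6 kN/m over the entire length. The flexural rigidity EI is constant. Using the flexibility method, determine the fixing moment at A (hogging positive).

M_A = 169.2 kN·m

Choose R_B as the redundant. The primary structure is the cantilever fixed at A.
Primary-structure tip deflection at B by superposition:
  point load 172.4 at a = 2.58: Pa²(3L − a)/(6EI) = 1974/EI
  clockwise couple 131 at a = 1.29: M₀a(2L − a)/(2EI) = 617.7/EI
  UDL 6: wL⁴/(8EI) = 256.4/EI
  δ_0 = 2848/EI
Tip deflection under a unit load at B: L³/(3EI) = 26.5/EI.
The prop prevents deflection at B: R_B = δ_0/δ_{BB} = 2848/26.5 = 107.5 kN.
Moment equilibrium about A: M_A = Σ(load moments about A) − R_B·L = 631.3 − 107.5×4.3 = 169.2 kN·m.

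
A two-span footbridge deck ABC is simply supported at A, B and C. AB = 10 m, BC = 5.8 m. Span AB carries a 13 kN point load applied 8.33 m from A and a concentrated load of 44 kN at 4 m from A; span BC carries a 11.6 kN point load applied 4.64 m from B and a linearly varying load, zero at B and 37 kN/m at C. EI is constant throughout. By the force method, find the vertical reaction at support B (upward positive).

Release continuity at B by inserting a hinge; the redundant is the internal moment M_B. The primary structure is two simply-supported spans AB and BC.
Discontinuity in slope at B on the released structure — sum the simple-span end rotations:
  span AB: point load 13 at a = 8.33: Pab(L + a)/(6LEI) = 55.25/EI
  span AB: point load 44 at a = 4: Pab(L + a)/(6LEI) = 246.4/EI
  span BC: point load 11.6 at a = 4.64: Pab(L + b)/(6LEI) = 12.49/EI
  span BC: triangular load, peak 37: 7w₀L³/(360EI) = 140.4/EI
  relative rotation θ_0 = (301.6 + 152.9)/EI = 454.5/EI
A unit hogging moment at B produces rotation L₁/(3EI) + L₂/(3EI) = 5.267/EI.
Compatibility: M_B·(L₁+L₂)/(3EI) = θ_0, giving M_B = 86.3 kN·m (hogging).
Span AB, ΣM about A with M_B applied at B: R_B^{AB}·10 = 284.3 + 86.3, so R_B^{AB} = 37.06 kN and R_A = 57 − 37.06 = 19.94 kN.
Span BC, ΣM about C: R_B^{BC}·5.8 = 220.9 + 86.3, so R_B^{BC} = 52.97 kN and R_C = 118.9 − 52.97 = 65.93 kN.
R_B = 37.06 + 52.97 = 90.02 kN.

R_B = 90.02 kN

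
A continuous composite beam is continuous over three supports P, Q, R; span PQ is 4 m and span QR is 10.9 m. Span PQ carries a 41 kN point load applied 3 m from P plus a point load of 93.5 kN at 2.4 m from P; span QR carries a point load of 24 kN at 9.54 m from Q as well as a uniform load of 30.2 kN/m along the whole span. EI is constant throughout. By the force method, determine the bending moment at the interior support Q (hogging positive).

M_Q = 366.4 kN·m

Release continuity at Q by inserting a hinge; the redundant is the internal moment M_Q. The primary structure is two simply-supported spans PQ and QR.
Rotations at Q on the released spans (each span's end-slope, ×1/EI):
  span PQ: point load 41 at a = 3: Pab(L + a)/(6LEI) = 35.88/EI
  span PQ: point load 93.5 at a = 2.4: Pab(L + a)/(6LEI) = 95.74/EI
  span QR: point load 24 at a = 9.54: Pab(L + b)/(6LEI) = 58.37/EI
  span QR: UDL 30.2: wL³/(24EI) = 1630/EI
  relative rotation θ_0 = (131.6 + 1688)/EI = 1820/EI
A unit hogging moment at Q produces rotation L₁/(3EI) + L₂/(3EI) = 4.967/EI.
Slope continuity at Q: θ_0 = M_Q·4.967/EI, so M_Q = 1820/4.967 = 366.4 kN·m (hogging).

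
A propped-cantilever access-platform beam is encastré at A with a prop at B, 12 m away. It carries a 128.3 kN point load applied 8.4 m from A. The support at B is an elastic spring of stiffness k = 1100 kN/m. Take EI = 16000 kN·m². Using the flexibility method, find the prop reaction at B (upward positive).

Take the reaction at B as the redundant and release it; the primary structure is a cantilever fixed at A.
Downward deflection at the released point B due to the loads:
  point load 128.3 at a = 8.4: Pa²(3L − a)/(6EI) = 41643/EI
Tip deflection under a unit load at B: L³/(3EI) = 576/EI.
With EI = 16000 kN·m²: δ_0 = 2.6027 m and δ_{BB} = 0.036 m/kN.
Compatibility — the spring shortens by R_B/k under the reaction it provides: δ_0 − R_B·δ_{BB} = R_B/k. With 1/k = 0.000909 m/kN, R_B = δ_0 / (δ_{BB} + 1/k) = 2.6027 / (0.036 + 0.000909) = 70.52 kN.

R_B = 70.52 kN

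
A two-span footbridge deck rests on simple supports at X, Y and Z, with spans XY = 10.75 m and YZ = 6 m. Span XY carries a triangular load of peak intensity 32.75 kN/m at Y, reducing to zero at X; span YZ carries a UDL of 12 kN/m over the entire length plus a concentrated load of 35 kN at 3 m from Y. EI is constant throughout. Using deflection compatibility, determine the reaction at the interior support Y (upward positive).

Take M_Y as the redundant. Released structure: two simple spans XY and YZ with a hinge at Y.
Discontinuity in slope at Y on the released structure — sum the simple-span end rotations:
  span XY: triangular load, peak 32.75: w₀L³/(45EI) = 904.1/EI
  span YZ: UDL 12: wL³/(24EI) = 108/EI
  span YZ: point load 35 at a = 3: Pab(L + b)/(6LEI) = 78.75/EI
  relative rotation θ_0 = (904.1 + 186.8)/EI = 1091/EI
A unit hogging moment at Y produces rotation L₁/(3EI) + L₂/(3EI) = 5.583/EI.
Compatibility: M_Y·(L₁+L₂)/(3EI) = θ_0, giving M_Y = 195.4 kN·m (hogging).
Span XY, ΣM about X with M_Y applied at Y: R_Y^{XY}·10.75 = 1262 + 195.4, so R_Y^{XY} = 135.5 kN and R_X = 176 − 135.5 = 40.5 kN.
Span YZ, ΣM about Z: R_Y^{YZ}·6 = 321 + 195.4, so R_Y^{YZ} = 86.06 kN and R_Z = 107 − 86.06 = 20.94 kN.
R_Y = 135.5 + 86.06 = 221.6 kN.

R_Y = 221.6 kN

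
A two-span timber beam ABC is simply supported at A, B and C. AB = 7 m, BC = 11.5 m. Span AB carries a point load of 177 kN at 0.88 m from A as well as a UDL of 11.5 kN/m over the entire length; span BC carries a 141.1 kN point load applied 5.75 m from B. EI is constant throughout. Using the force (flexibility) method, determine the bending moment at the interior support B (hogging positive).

Insert a hinge at B; M_B is the redundant, and each span becomes simply supported.
Rotations at B on the released spans (each span's end-slope, ×1/EI):
  span AB: point load 177 at a = 0.88: Pab(L + a)/(6LEI) = 178.8/EI
  span AB: UDL 11.5: wL³/(24EI) = 164.4/EI
  span BC: point load 141.1 at a = 5.75: Pab(L + b)/(6LEI) = 1166/EI
  relative rotation θ_0 = (343.2 + 1166)/EI = 1509/EI
A unit hogging moment at B produces rotation L₁/(3EI) + L₂/(3EI) = 6.167/EI.
Slope continuity at B: θ_0 = M_B·6.167/EI, so M_B = 1509/6.167 = 244.8 kN·m (hogging).

M_B = 244.8 kN·m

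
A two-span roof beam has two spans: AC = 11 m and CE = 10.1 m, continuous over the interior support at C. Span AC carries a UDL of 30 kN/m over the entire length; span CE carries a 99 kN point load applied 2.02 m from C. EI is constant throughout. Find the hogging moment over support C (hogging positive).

M_C = 305.5 kN·m

Release continuity at C by inserting a hinge; the redundant is the internal moment M_C. The primary structure is two simply-supported spans AC and CE.
Discontinuity in slope at C on the released structure — sum the simple-span end rotations:
  span AC: UDL 30: wL³/(24EI) = 1664/EI
  span CE: point load 99 at a = 2.02: Pab(L + b)/(6LEI) = 484.8/EI
  relative rotation θ_0 = (1664 + 484.8)/EI = 2149/EI
A unit hogging moment at C produces rotation L₁/(3EI) + L₂/(3EI) = 7.033/EI.
Slope continuity at C: θ_0 = M_C·7.033/EI, so M_C = 2149/7.033 = 305.5 kN·m (hogging).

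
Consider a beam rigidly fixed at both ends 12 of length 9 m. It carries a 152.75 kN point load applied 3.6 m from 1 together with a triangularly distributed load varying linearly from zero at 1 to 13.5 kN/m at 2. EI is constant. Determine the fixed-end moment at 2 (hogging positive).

Release both end moments; the primary structure is a simply-supported span 12 with redundants M_1 and M_2.
On the primary (simply-supported) span, the end slopes from the loading are:
  at 1: point load 152.75 at a = 3.6: Pab(L + b)/(6LEI) = 791.9/EI
  at 2: point load 152.75 at a = 3.6: Pab(L + a)/(6LEI) = 692.9/EI
  at 1: triangular load, peak 13.5: 7w₀L³/(360EI) = 191.4/EI
  at 2: triangular load, peak 13.5: w₀L³/(45EI) = 218.7/EI
  θ_10 = 983.2/EI,  θ_20 = 911.6/EI
Flexibility coefficients: a unit moment at one end gives L/(3EI) there and L/(6EI) at the far end, so f₁₁ = f₂₂ = 3/EI and f₁₂ = f₂₁ = 1.5/EI.
Compatibility — zero rotation at each built-in end:
  3 M_1 + 1.5 M_2 = 983.2
  1.5 M_1 + 3 M_2 = 911.6
Solving the pair gives M_1 = 234.4 kN·m and M_2 = 186.7 kN·m (hogging).

M_2 = 186.7 kN·m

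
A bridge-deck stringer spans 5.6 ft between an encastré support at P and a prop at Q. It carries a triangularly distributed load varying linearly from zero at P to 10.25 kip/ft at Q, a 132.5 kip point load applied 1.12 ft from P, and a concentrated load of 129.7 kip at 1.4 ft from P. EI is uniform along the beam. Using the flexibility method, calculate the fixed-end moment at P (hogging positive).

Release the roller at Q. Primary structure: cantilever fixed at P.
Deflection at Q on the released cantilever, summing each load's contribution:
  triangular load, peak 10.25 at the free end: 11w₀L⁴/(120EI) = 924/EI
  point load 132.5 at a = 1.12: Pa²(3L − a)/(6EI) = 434.4/EI
  point load 129.7 at a = 1.4: Pa²(3L − a)/(6EI) = 652.5/EI
  δ_0 = 2011/EI
Flexibility coefficient — unit upward force at Q: δ_{QQ} = L³/(3EI) = 58.54/EI.
Compatibility at Q: δ_0 − R_Q·δ_{QQ} = 0, so R_Q = 2011/58.54 = 34.35 kip.
Moment equilibrium about P: M_P = Σ(load moments about P) − R_Q·L = 437.1 − 34.35×5.6 = 244.8 kip·ft.

M_P = 244.8 kip·ft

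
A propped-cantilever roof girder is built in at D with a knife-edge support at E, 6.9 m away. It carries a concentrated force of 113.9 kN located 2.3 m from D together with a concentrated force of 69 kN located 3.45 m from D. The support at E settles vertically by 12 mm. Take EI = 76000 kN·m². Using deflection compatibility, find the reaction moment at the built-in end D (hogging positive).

Choose R_E as the redundant. The primary structure is the cantilever fixed at D.
Downward deflection at the released point E due to the loads:
  point load 113.9 at a = 2.3: Pa²(3L − a)/(6EI) = 1848/EI
  point load 69 at a = 3.45: Pa²(3L − a)/(6EI) = 2361/EI
  δ_0 = 4209/EI
Tip deflection under a unit load at E: L³/(3EI) = 109.5/EI.
With EI = 76000 kN·m²: δ_0 = 0.055381 m and δ_{EE} = 0.001441 m/kN.
Compatibility — the beam at E must follow the support down by 0.012 m: δ_0 − R_E·δ_{EE} = 0.012, so R_E = (0.055381 − 0.012)/0.001441 = 30.11 kN.
Moment equilibrium about D: M_D = Σ(load moments about D) − R_E·L = 500 − 30.11×6.9 = 292.3 kN·m.

M_D = 292.3 kN·m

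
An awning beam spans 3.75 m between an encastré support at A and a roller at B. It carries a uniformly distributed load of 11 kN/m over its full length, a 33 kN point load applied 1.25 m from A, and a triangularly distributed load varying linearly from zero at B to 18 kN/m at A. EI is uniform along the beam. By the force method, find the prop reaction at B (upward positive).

Remove the prop at B; the released (primary) structure is a cantilever built in at A.
Deflection at B on the released cantilever, summing each load's contribution:
  UDL 11: wL⁴/(8EI) = 271.9/EI
  point load 33 at a = 1.25: Pa²(3L − a)/(6EI) = 85.94/EI
  triangular load, peak 18 at the fixed end: w₀L⁴/(30EI) = 118.7/EI
  δ_0 = 476.5/EI
Tip deflection under a unit load at B: L³/(3EI) = 17.58/EI.
The prop prevents deflection at B: R_B = δ_0/δ_{BB} = 476.5/17.58 = 27.11 kN.

R_B = 27.11 kN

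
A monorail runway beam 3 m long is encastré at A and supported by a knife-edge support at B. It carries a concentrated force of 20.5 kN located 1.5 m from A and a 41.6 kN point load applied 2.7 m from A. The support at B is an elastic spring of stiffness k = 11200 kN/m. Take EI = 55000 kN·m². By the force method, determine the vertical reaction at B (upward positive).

R_B = 27.04 kN

Release the roller at B. Primary structure: cantilever fixed at A.
Primary-structure tip deflection at B by superposition:
  point load 20.5 at a = 1.5: Pa²(3L − a)/(6EI) = 57.66/EI
  point load 41.6 at a = 2.7: Pa²(3L − a)/(6EI) = 318.4/EI
  δ_0 = 376.1/EI
Flexibility coefficient — unit upward force at B: δ_{BB} = L³/(3EI) = 9/EI.
With EI = 55000 kN·m²: δ_0 = 0.006838 m and δ_{BB} = 0.000164 m/kN.
Compatibility — the spring shortens by R_B/k under the reaction it provides: δ_0 − R_B·δ_{BB} = R_B/k. With 1/k = 0.000089 m/kN, R_B = δ_0 / (δ_{BB} + 1/k) = 0.006838 / (0.000164 + 0.000089) = 27.04 kN.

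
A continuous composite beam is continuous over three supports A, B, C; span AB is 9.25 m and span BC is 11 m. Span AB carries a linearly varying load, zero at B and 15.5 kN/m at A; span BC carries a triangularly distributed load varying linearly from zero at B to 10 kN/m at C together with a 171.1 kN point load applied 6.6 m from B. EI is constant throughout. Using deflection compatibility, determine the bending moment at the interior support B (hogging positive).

M_B = 245.4 kN·m

Release continuity at B by inserting a hinge; the redundant is the internal moment M_B. The primary structure is two simply-supported spans AB and BC.
End slopes at the hinge B, treating each span as simply supported:
  span AB: triangular load, peak 15.5: 7w₀L³/(360EI) = 238.5/EI
  span BC: triangular load, peak 10: 7w₀L³/(360EI) = 258.8/EI
  span BC: point load 171.1 at a = 6.6: Pab(L + b)/(6LEI) = 1159/EI
  relative rotation θ_0 = (238.5 + 1418)/EI = 1657/EI
A unit hogging moment at B produces rotation L₁/(3EI) + L₂/(3EI) = 6.75/EI.
Compatibility: M_B·(L₁+L₂)/(3EI) = θ_0, giving M_B = 245.4 kN·m (hogging).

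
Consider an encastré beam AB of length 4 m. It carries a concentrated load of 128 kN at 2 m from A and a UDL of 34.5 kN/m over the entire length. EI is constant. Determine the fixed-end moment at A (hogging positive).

Release both end moments; the primary structure is a simply-supported span AB with redundants M_A and M_B.
On the primary (simply-supported) span, the end slopes from the loading are:
  at A: point load 128 at a = 2: Pab(L + b)/(6LEI) = 128/EI
  at B: point load 128 at a = 2: Pab(L + a)/(6LEI) = 128/EI
  at A: UDL 34.5: wL³/(24EI) = 92/EI
  at B: UDL 34.5: wL³/(24EI) = 92/EI
  θ_A0 = 220/EI,  θ_B0 = 220/EI
Flexibility coefficients: a unit moment at one end gives L/(3EI) there and L/(6EI) at the far end, so f₁₁ = f₂₂ = 1.333/EI and f₁₂ = f₂₁ = 0.6667/EI.
Compatibility — zero rotation at each built-in end:
  1.333 M_A + 0.6667 M_B = 220
  0.6667 M_A + 1.333 M_B = 220
Solving the pair gives M_A = 110 kN·m and M_B = 110 kN·m (hogging).

M_A = 110 kN·m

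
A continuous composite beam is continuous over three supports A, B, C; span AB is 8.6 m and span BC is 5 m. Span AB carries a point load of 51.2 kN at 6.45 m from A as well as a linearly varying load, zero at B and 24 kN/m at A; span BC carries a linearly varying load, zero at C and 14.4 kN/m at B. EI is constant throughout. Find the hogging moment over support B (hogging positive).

M_B = 120 kN·m

Take M_B as the redundant. Released structure: two simple spans AB and BC with a hinge at B.
End slopes at the hinge B, treating each span as simply supported:
  span AB: point load 51.2 at a = 6.45: Pab(L + a)/(6LEI) = 207.1/EI
  span AB: triangular load, peak 24: 7w₀L³/(360EI) = 296.8/EI
  span BC: triangular load, peak 14.4: w₀L³/(45EI) = 40/EI
  relative rotation θ_0 = (503.9 + 40)/EI = 543.9/EI
A unit hogging moment at B produces rotation L₁/(3EI) + L₂/(3EI) = 4.533/EI.
Compatibility: M_B·(L₁+L₂)/(3EI) = θ_0, giving M_B = 120 kN·m (hogging).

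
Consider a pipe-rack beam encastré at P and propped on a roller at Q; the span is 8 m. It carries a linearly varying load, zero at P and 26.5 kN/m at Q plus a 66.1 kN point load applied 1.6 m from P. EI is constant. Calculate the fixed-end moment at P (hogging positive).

M_P = 175.1 kN·m

Remove the prop at Q; the released (primary) structure is a cantilever built in at P.
Downward deflection at the released point Q due to the loads:
  triangular load, peak 26.5 at the free end: 11w₀L⁴/(120EI) = 9950/EI
  point load 66.1 at a = 1.6: Pa²(3L − a)/(6EI) = 631.7/EI
  δ_0 = 10582/EI
Tip deflection under a unit load at Q: L³/(3EI) = 170.7/EI.
Compatibility at Q: δ_0 − R_Q·δ_{QQ} = 0, so R_Q = 10582/170.7 = 62 kN.
Moment equilibrium about P: M_P = Σ(load moments about P) − R_Q·L = 671.1 − 62×8 = 175.1 kN·m.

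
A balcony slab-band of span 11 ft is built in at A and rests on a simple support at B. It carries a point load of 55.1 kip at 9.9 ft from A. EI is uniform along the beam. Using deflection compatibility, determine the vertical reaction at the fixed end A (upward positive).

R_A = 8.237 kip

Release the roller at B. Primary structure: cantilever fixed at A.
Downward deflection at the released point B due to the loads:
  point load 55.1 at a = 9.9: Pa²(3L − a)/(6EI) = 20791/EI
Tip deflection under a unit load at B: L³/(3EI) = 443.7/EI.
Compatibility at B: δ_0 − R_B·δ_{BB} = 0, so R_B = 20791/443.7 = 46.86 kip.
Vertical equilibrium: R_A = ΣP − R_B = 55.1 − 46.86 = 8.237 kip.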